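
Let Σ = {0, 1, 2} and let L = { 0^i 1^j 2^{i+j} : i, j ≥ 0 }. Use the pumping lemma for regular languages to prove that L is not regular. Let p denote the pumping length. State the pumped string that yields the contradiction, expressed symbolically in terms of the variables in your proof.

Assume L is regular; let p be its pumping constant.
Take w = 0^p 1^p 2^{2p} ∈ L (with i=j=p, i+j=2p), |w| = 4p ≥ p.
By the pumping lemma, w = xyz with |xy| ≤ p and |y| ≥ 1.
The first p characters of w are 0's, so xy (and hence y) consists only of 0's. Write y = 0^k, 1 ≤ k ≤ p.
Consider xy^2z = 0^{p+k} 1^p 2^{2p}. Now the 0- and 1-counts sum to 2p+k, but the 2-count is 2p ≠ 2p+k. So xy^2z ∉ L.
Contradiction. Therefore L is not regular.

0^{p+k} 1^p 2^{2p}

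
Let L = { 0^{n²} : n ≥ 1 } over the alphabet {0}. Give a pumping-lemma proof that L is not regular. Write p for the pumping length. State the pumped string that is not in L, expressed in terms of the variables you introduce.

Assume L is regular. Let p be the pumping length given by the pumping lemma.
Take w = 0^{p²} ∈ L with |w| = p² ≥ p.
By the pumping lemma, w = xyz with |xy| ≤ p and |y| > 0.
Then y = 0^k for some k with 1 ≤ k ≤ p.
Pump with i = 2: xy^2z = 0^{p²+k}. Since 1 ≤ k ≤ p, p² < p²+k ≤ p²+p < (p+1)², so p²+k lies strictly between consecutive squares and is not a perfect square. So xy^2z ∉ L.
This is a contradiction; hence L is not regular.

0^{p²+k}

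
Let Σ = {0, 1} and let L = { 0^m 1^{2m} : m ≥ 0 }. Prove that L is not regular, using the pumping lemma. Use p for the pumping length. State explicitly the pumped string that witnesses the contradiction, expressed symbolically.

Toward a contradiction, assume L is regular with pumping length p.
Let w = 0^p 1^{2p} ∈ L; note |w| = 3p ≥ p.
The pumping lemma gives a decomposition w = xyz where |xy| ≤ p and |y| ≥ 1.
Since the first p symbols of w are all 0's and |xy| ≤ p, y lies entirely in the leading 0-block: y = 0^k for some k with 1 ≤ k ≤ p.
Pump with i = 2: xy^2z = 0^{p+k} 1^{2p}. For this to lie in L we would need 2p = 2(p+k), which forces k = 0. But k ≥ 1, so xy^2z ∉ L.
This is a contradiction; hence L is not regular.

0^{p+k} 1^{2p}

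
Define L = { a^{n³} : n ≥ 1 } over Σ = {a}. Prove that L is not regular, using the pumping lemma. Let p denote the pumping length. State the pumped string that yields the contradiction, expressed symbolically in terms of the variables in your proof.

a^{p³+k}

Assume L is regular. Let p be the pumping length given by the pumping lemma.
Take w = a^{p³} ∈ L with |w| = p³ ≥ p.
Write w = xyz as guaranteed by the lemma, with |xy| ≤ p and y is nonempty.
Then y = a^k for some k with 1 ≤ k ≤ p.
Pump with i = 2: xy^2z = a^{p³+k}. Since 1 ≤ k ≤ p, p³ < p³+k ≤ p³+p < p³+3p²+3p+1 = (p+1)³, so p³+k is not a perfect cube. So xy^2z ∉ L.
This contradicts the pumping lemma, so L is not regular.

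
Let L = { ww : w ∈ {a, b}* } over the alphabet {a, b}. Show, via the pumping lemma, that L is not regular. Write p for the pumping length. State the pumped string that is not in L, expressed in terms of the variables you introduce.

a^{p+k} b^p a^p b^p

Assume L is regular. Let p be the pumping length given by the pumping lemma.
Take w = a^p b^p a^p b^p = uu where u = a^pb^p; then w ∈ L and |w| = 4p ≥ p.
By the pumping lemma, w = xyz with |xy| ≤ p and |y| > 0.
The first p characters of w are a's, so xy (and hence y) consists only of a's. Write y = a^k, 1 ≤ k ≤ p.
Pump with i = 2: xy^2z = a^{p+k} b^p a^p b^p, of length 4p+k. Suppose this equals vv. The string starts with a and ends with b, so v does too; thus the boundary between the two copies of v is a b→a transition. There is exactly one such transition, at position 2p+k, so |v| = 2p+k and |vv| = 4p+2k ≠ 4p+k since k ≥ 1. So xy^2z ∉ L.
This contradicts the pumping lemma, so L is not regular.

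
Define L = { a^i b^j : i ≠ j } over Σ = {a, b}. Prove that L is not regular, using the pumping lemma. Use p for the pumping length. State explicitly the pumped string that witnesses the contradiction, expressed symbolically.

a^{p+p!} b^{p+p!}

Toward a contradiction, assume L is regular with pumping length p.
Choose w = a^p b^{p+p!}. Since p ≠ p+p!, w ∈ L; and |w| ≥ p.
The pumping lemma gives a decomposition w = xyz where |xy| ≤ p and |y| ≥ 1.
Since the first p symbols of w are all a's and |xy| ≤ p, y lies entirely in the leading a-block: y = a^k for some k with 1 ≤ k ≤ p.
Since 1 ≤ k ≤ p, k divides p!; set t = 1 + p!/k. Then xy^t z has p + (p!/k)·k = p + p! copies of a. Now the a-count equals the b-count, so i ≠ j fails. So xy^t z = a^{p+p!} b^{p+p!} ∉ L.
Contradiction. Therefore L is not regular.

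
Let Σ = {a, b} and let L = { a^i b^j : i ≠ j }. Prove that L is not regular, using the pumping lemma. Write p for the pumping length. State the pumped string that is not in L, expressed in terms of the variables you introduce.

Assume L is regular. Let p be the pumping length given by the pumping lemma.
Choose w = a^p b^{p+p!}. Since p ≠ p+p!, w ∈ L; and |w| ≥ p.
By the pumping lemma, w = xyz with |xy| ≤ p and y is nonempty.
Because |xy| ≤ p and w begins with p copies of a, we have y = a^k with 1 ≤ k ≤ p.
Since 1 ≤ k ≤ p, k divides p!; set t = 1 + p!/k. Then xy^t z has p + (p!/k)·k = p + p! copies of a. Now the a-count equals the b-count, so i ≠ j fails. So xy^t z = a^{p+p!} b^{p+p!} ∉ L.
This is a contradiction; hence L is not regular.

a^{p+p!} b^{p+p!}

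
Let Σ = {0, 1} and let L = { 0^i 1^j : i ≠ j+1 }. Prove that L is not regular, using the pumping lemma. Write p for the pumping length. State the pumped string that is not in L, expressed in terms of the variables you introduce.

0^{p+p!} 1^{p+p!-1}

Toward a contradiction, assume L is regular with pumping length p.
Choose w = 0^p 1^{p+p!-1}. Since p ≠ (p+p!-1)+1 = p+p!, w ∈ L; and |w| ≥ p.
By the pumping lemma, w = xyz with |xy| ≤ p and |y| ≥ 1.
Because |xy| ≤ p and w begins with p copies of 0, we have y = 0^k with 1 ≤ k ≤ p.
Since 1 ≤ k ≤ p, k divides p!; set t = 1 + p!/k. Then xy^t z has p + (p!/k)·k = p + p! copies of 0. Now the 0-count is p+p! and (1-count)+1 = (p+p!-1)+1 = p+p!, so i ≠ j+1 fails. So xy^t z = 0^{p+p!} 1^{p+p!-1} ∉ L.
This contradicts the pumping lemma, so L is not regular.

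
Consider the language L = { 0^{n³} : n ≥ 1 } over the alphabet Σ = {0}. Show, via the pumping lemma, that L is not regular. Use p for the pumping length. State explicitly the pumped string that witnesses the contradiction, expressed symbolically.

Suppose for contradiction that L is regular, and let p be the pumping length.
Take w = 0^{p³} ∈ L with |w| = p³ ≥ p.
Write w = xyz as guaranteed by the lemma, with |xy| ≤ p and |y| ≥ 1.
Then y = 0^k for some k with 1 ≤ k ≤ p.
Pump with i = 2: xy^2z = 0^{p³+k}. Since 1 ≤ k ≤ p, p³ < p³+k ≤ p³+p < p³+3p²+3p+1 = (p+1)³, so p³+k is not a perfect cube. So xy^2z ∉ L.
This is a contradiction; hence L is not regular.

0^{p³+k}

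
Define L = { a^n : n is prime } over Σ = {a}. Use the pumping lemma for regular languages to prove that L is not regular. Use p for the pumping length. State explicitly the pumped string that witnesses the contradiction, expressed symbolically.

Assume L is regular. Let p be the pumping length given by the pumping lemma.
Let q be a prime with q ≥ p+2 (infinitely many primes exist), and take w = a^q ∈ L with |w| = q ≥ p.
By the pumping lemma, w = xyz with |xy| ≤ p and |y| ≥ 1.
Then y = a^k for some k with 1 ≤ k ≤ p.
Since 1 ≤ k ≤ p, |xz| = q-k. Pump with i = q+1: |xy^{q+1}z| = (q-k)+(q+1)k = q+qk = q(1+k), which is composite (both factors ≥ 2). So xy^{q+1}z = a^{q(1+k)} ∉ L.
This is a contradiction; hence L is not regular.

a^{q(1+k)}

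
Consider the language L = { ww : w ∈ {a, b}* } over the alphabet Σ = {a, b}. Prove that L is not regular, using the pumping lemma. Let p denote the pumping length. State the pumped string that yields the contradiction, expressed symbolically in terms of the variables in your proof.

a^{p+k} b^p a^p b^p

Toward a contradiction, assume L is regular with pumping length p.
Take w = a^p b^p a^p b^p = uu where u = a^pb^p; then w ∈ L and |w| = 4p ≥ p.
The pumping lemma gives a decomposition w = xyz where |xy| ≤ p and |y| ≥ 1.
Because |xy| ≤ p and w begins with p copies of a, we have y = a^k with 1 ≤ k ≤ p.
Pump with i = 2: xy^2z = a^{p+k} b^p a^p b^p, of length 4p+k. Suppose this equals vv. The string starts with a and ends with b, so v does too; thus the boundary between the two copies of v is a b→a transition. There is exactly one such transition, at position 2p+k, so |v| = 2p+k and |vv| = 4p+2k ≠ 4p+k since k ≥ 1. So xy^2z ∉ L.
Contradiction. Therefore L is not regular.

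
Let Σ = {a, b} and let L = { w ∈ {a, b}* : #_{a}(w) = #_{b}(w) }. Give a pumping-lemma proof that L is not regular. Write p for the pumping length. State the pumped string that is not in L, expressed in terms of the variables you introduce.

Assume L is regular. Let p be the pumping length given by the pumping lemma.
Choose w = a^p b^p ∈ L with |w| = 2p ≥ p.
Write w = xyz as guaranteed by the lemma, with |xy| ≤ p and |y| > 0.
Since the first p symbols of w are all a's and |xy| ≤ p, y lies entirely in the leading a-block: y = a^k for some k with 1 ≤ k ≤ p.
Pump with i = 2: xy^2z = a^{p+k} b^p has p+k occurrences of a but only p of b. Since k ≥ 1 the counts differ, so xy^2z ∉ L.
This is a contradiction; hence L is not regular.

a^{p+k} b^p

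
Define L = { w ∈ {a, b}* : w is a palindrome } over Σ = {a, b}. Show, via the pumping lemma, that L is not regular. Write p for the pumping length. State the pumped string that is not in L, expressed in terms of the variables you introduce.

a^{p+k} b a^p

Toward a contradiction, assume L is regular with pumping length p.
Take w = a^p b a^p, a palindrome of length 2p+1 ≥ p.
The pumping lemma gives a decomposition w = xyz where |xy| ≤ p and |y| > 0.
The first p characters of w are a's, so xy (and hence y) consists only of a's. Write y = a^k, 1 ≤ k ≤ p.
Pump with i = 2: xy^2z = a^{p+k} b a^p. Its reverse is a^p b a^{p+k}, which differs from xy^2z since k ≥ 1. So xy^2z is not a palindrome and xy^2z ∉ L.
This is a contradiction; hence L is not regular.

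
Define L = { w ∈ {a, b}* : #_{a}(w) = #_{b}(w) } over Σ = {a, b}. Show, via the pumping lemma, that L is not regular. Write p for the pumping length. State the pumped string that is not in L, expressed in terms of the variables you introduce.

a^{p+k} b^p

Assume L is regular. Let p be the pumping length given by the pumping lemma.
Choose w = a^p b^p ∈ L with |w| = 2p ≥ p.
Write w = xyz as guaranteed by the lemma, with |xy| ≤ p and |y| > 0.
The first p characters of w are a's, so xy (and hence y) consists only of a's. Write y = a^k, 1 ≤ k ≤ p.
Pump with i = 2: xy^2z = a^{p+k} b^p has p+k occurrences of a but only p of b. Since k ≥ 1 the counts differ, so xy^2z ∉ L.
This contradicts the pumping lemma, so L is not regular.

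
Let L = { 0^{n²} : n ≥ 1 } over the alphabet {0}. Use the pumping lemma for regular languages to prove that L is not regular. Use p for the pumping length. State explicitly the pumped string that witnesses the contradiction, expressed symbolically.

Suppose for contradiction that L is regular, and let p be the pumping length.
Take w = 0^{p²} ∈ L with |w| = p² ≥ p.
The pumping lemma gives a decomposition w = xyz where |xy| ≤ p and |y| ≥ 1.
Then y = 0^k for some k with 1 ≤ k ≤ p.
Pump with i = 2: xy^2z = 0^{p²+k}. Since 1 ≤ k ≤ p, p² < p²+k ≤ p²+p < (p+1)², so p²+k lies strictly between consecutive squares and is not a perfect square. So xy^2z ∉ L.
Contradiction. Therefore L is not regular.

0^{p²+k}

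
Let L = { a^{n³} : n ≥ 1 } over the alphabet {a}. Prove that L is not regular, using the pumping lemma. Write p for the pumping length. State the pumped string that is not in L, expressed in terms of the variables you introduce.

a^{p³+k}

Assume L is regular. Let p be the pumping length given by the pumping lemma.
Take w = a^{p³} ∈ L with |w| = p³ ≥ p.
By the pumping lemma, w = xyz with |xy| ≤ p and |y| ≥ 1.
Then y = a^k for some k with 1 ≤ k ≤ p.
Pump with i = 2: xy^2z = a^{p³+k}. Since 1 ≤ k ≤ p, p³ < p³+k ≤ p³+p < p³+3p²+3p+1 = (p+1)³, so p³+k is not a perfect cube. So xy^2z ∉ L.
Contradiction. Therefore L is not regular.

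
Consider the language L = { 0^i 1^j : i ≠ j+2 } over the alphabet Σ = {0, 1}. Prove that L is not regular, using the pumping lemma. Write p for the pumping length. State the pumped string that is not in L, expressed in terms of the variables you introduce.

0^{p+p!} 1^{p+p!-2}

Assume L is regular. Let p be the pumping length given by the pumping lemma.
Choose w = 0^p 1^{p+p!-2}. Since p ≠ (p+p!-2)+2 = p+p!, w ∈ L; and |w| ≥ p.
The pumping lemma gives a decomposition w = xyz where |xy| ≤ p and y is nonempty.
The first p characters of w are 0's, so xy (and hence y) consists only of 0's. Write y = 0^k, 1 ≤ k ≤ p.
Since 1 ≤ k ≤ p, k divides p!; set t = 1 + p!/k. Then xy^t z has p + (p!/k)·k = p + p! copies of 0. Now the 0-count is p+p! and (1-count)+2 = (p+p!-2)+2 = p+p!, so i ≠ j+2 fails. So xy^t z = 0^{p+p!} 1^{p+p!-2} ∉ L.
This is a contradiction; hence L is not regular.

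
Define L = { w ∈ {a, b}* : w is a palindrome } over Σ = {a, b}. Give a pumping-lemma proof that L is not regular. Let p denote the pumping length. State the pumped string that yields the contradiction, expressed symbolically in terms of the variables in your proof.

Toward a contradiction, assume L is regular with pumping length p.
Take w = a^p b a^p, a palindrome of length 2p+1 ≥ p.
By the pumping lemma, w = xyz with |xy| ≤ p and |y| > 0.
The first p characters of w are a's, so xy (and hence y) consists only of a's. Write y = a^k, 1 ≤ k ≤ p.
Pump with i = 2: xy^2z = a^{p+k} b a^p. Its reverse is a^p b a^{p+k}, which differs from xy^2z since k ≥ 1. So xy^2z is not a palindrome and xy^2z ∉ L.
This contradicts the pumping lemma, so L is not regular.

a^{p+k} b a^p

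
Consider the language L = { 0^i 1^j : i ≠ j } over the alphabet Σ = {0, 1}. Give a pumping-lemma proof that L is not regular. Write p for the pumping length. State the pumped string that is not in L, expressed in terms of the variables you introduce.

Assume L is regular; let p be its pumping constant.
Choose w = 0^p 1^{p+p!}. Since p ≠ p+p!, w ∈ L; and |w| ≥ p.
The pumping lemma gives a decomposition w = xyz where |xy| ≤ p and |y| > 0.
Since the first p symbols of w are all 0's and |xy| ≤ p, y lies entirely in the leading 0-block: y = 0^k for some k with 1 ≤ k ≤ p.
Since 1 ≤ k ≤ p, k divides p!; set t = 1 + p!/k. Then xy^t z has p + (p!/k)·k = p + p! copies of 0. Now the 0-count equals the 1-count, so i ≠ j fails. So xy^t z = 0^{p+p!} 1^{p+p!} ∉ L.
Contradiction. Therefore L is not regular.

0^{p+p!} 1^{p+p!}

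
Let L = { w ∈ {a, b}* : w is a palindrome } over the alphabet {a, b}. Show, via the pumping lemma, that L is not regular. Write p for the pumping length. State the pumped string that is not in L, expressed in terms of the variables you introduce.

a^{p+k} b a^p

Toward a contradiction, assume L is regular with pumping length p.
Take w = a^p b a^p, a palindrome of length 2p+1 ≥ p.
The pumping lemma gives a decomposition w = xyz where |xy| ≤ p and |y| > 0.
The first p characters of w are a's, so xy (and hence y) consists only of a's. Write y = a^k, 1 ≤ k ≤ p.
Pump with i = 2: xy^2z = a^{p+k} b a^p. Its reverse is a^p b a^{p+k}, which differs from xy^2z since k ≥ 1. So xy^2z is not a palindrome and xy^2z ∉ L.
Contradiction. Therefore L is not regular.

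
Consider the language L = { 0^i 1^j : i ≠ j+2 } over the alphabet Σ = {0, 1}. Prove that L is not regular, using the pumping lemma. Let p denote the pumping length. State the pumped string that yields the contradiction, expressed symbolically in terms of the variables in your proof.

0^{p+p!} 1^{p+p!-2}

Assume L is regular; let p be its pumping constant.
Choose w = 0^p 1^{p+p!-2}. Since p ≠ (p+p!-2)+2 = p+p!, w ∈ L; and |w| ≥ p.
Write w = xyz as guaranteed by the lemma, with |xy| ≤ p and |y| ≥ 1.
Since the first p symbols of w are all 0's and |xy| ≤ p, y lies entirely in the leading 0-block: y = 0^k for some k with 1 ≤ k ≤ p.
Since 1 ≤ k ≤ p, k divides p!; set t = 1 + p!/k. Then xy^t z has p + (p!/k)·k = p + p! copies of 0. Now the 0-count is p+p! and (1-count)+2 = (p+p!-2)+2 = p+p!, so i ≠ j+2 fails. So xy^t z = 0^{p+p!} 1^{p+p!-2} ∉ L.
This contradicts the pumping lemma, so L is not regular.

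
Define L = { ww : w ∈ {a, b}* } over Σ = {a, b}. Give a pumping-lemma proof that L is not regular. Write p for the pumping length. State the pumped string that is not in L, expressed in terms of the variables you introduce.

a^{p+k} b^p a^p b^p

Assume L is regular. Let p be the pumping length given by the pumping lemma.
Take w = a^p b^p a^p b^p = uu where u = a^pb^p; then w ∈ L and |w| = 4p ≥ p.
By the pumping lemma, w = xyz with |xy| ≤ p and |y| ≥ 1.
Since the first p symbols of w are all a's and |xy| ≤ p, y lies entirely in the leading a-block: y = a^k for some k with 1 ≤ k ≤ p.
Pump with i = 2: xy^2z = a^{p+k} b^p a^p b^p, of length 4p+k. Suppose this equals vv. The string starts with a and ends with b, so v does too; thus the boundary between the two copies of v is a b→a transition. There is exactly one such transition, at position 2p+k, so |v| = 2p+k and |vv| = 4p+2k ≠ 4p+k since k ≥ 1. So xy^2z ∉ L.
This contradicts the pumping lemma, so L is not regular.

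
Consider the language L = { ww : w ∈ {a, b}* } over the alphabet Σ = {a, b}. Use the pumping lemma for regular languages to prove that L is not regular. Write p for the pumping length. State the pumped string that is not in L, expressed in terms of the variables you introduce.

Assume L is regular; let p be its pumping constant.
Take w = a^p b^p a^p b^p = uu where u = a^pb^p; then w ∈ L and |w| = 4p ≥ p.
The pumping lemma gives a decomposition w = xyz where |xy| ≤ p and y is nonempty.
Because |xy| ≤ p and w begins with p copies of a, we have y = a^k with 1 ≤ k ≤ p.
Pump with i = 2: xy^2z = a^{p+k} b^p a^p b^p, of length 4p+k. Suppose this equals vv. The string starts with a and ends with b, so v does too; thus the boundary between the two copies of v is a b→a transition. There is exactly one such transition, at position 2p+k, so |v| = 2p+k and |vv| = 4p+2k ≠ 4p+k since k ≥ 1. So xy^2z ∉ L.
This contradicts the pumping lemma, so L is not regular.

a^{p+k} b^p a^p b^p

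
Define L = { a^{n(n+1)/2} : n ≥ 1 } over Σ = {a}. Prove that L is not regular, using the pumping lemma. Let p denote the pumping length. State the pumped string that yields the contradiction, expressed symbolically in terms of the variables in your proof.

a^{p(p+1)/2+k}

Toward a contradiction, assume L is regular with pumping length p.
Take w = a^{p(p+1)/2} ∈ L with |w| = p(p+1)/2 ≥ p.
The pumping lemma gives a decomposition w = xyz where |xy| ≤ p and y is nonempty.
Then y = a^k for some k with 1 ≤ k ≤ p.
Pump with i = 2: xy^2z = a^{p(p+1)/2+k}. Since 1 ≤ k ≤ p, p(p+1)/2 < p(p+1)/2+k ≤ p(p+1)/2+p < (p+1)(p+2)/2, so p(p+1)/2+k is strictly between consecutive triangular numbers. So xy^2z ∉ L.
Contradiction. Therefore L is not regular.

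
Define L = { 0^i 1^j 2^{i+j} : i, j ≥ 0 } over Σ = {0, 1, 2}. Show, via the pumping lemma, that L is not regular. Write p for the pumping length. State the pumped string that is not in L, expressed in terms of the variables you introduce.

Suppose for contradiction that L is regular, and let p be the pumping length.
Take w = 0^p 1^p 2^{2p} ∈ L (with i=j=p, i+j=2p), |w| = 4p ≥ p.
The pumping lemma gives a decomposition w = xyz where |xy| ≤ p and y is nonempty.
The first p characters of w are 0's, so xy (and hence y) consists only of 0's. Write y = 0^k, 1 ≤ k ≤ p.
Consider xy^2z = 0^{p+k} 1^p 2^{2p}. Now the 0- and 1-counts sum to 2p+k, but the 2-count is 2p ≠ 2p+k. So xy^2z ∉ L.
This is a contradiction; hence L is not regular.

0^{p+k} 1^p 2^{2p}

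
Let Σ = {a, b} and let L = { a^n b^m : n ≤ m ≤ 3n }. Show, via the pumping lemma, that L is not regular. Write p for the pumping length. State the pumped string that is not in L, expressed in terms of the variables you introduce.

a^{p+k} b^p

Assume L is regular. Let p be the pumping length given by the pumping lemma.
Take w = a^p b^p ∈ L (since p ≤ p ≤ 3p), with |w| = 2p ≥ p.
Write w = xyz as guaranteed by the lemma, with |xy| ≤ p and |y| ≥ 1.
Since the first p symbols of w are all a's and |xy| ≤ p, y lies entirely in the leading a-block: y = a^k for some k with 1 ≤ k ≤ p.
Pump with i = 2: xy^2z = a^{p+k} b^p. Now n = p+k > p = m, so the condition n ≤ m fails. Thus xy^2z ∉ L.
This is a contradiction; hence L is not regular.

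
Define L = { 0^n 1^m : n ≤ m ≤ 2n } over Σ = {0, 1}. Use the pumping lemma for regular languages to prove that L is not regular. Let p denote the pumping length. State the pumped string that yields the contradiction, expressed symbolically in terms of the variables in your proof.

Suppose for contradiction that L is regular, and let p be the pumping length.
Take w = 0^p 1^p ∈ L (since p ≤ p ≤ 2p), with |w| = 2p ≥ p.
By the pumping lemma, w = xyz with |xy| ≤ p and |y| > 0.
The first p characters of w are 0's, so xy (and hence y) consists only of 0's. Write y = 0^k, 1 ≤ k ≤ p.
Pump with i = 2: xy^2z = 0^{p+k} 1^p. Now n = p+k > p = m, so the condition n ≤ m fails. Thus xy^2z ∉ L.
Contradiction. Therefore L is not regular.

0^{p+k} 1^p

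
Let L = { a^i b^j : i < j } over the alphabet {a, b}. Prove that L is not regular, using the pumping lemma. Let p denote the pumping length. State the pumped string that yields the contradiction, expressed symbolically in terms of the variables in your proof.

a^{p+k} b^{p+1}

Suppose for contradiction that L is regular, and let p be the pumping length.
Choose w = a^p b^{p+1} ∈ L, with |w| = 2p+1 ≥ p.
By the pumping lemma, w = xyz with |xy| ≤ p and y is nonempty.
The first p characters of w are a's, so xy (and hence y) consists only of a's. Write y = a^k, 1 ≤ k ≤ p.
Consider xy^2z = a^{p+k} b^{p+1}. Since k ≥ 1, the a-count p+k is at least p+1, so i < j fails; thus xy^2z ∉ L.
This is a contradiction; hence L is not regular.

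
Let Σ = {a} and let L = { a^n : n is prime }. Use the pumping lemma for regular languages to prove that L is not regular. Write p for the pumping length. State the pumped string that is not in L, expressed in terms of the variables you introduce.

a^{q(1+k)}

Toward a contradiction, assume L is regular with pumping length p.
Let q be a prime with q ≥ p+2 (infinitely many primes exist), and take w = a^q ∈ L with |w| = q ≥ p.
By the pumping lemma, w = xyz with |xy| ≤ p and y is nonempty.
Then y = a^k for some k with 1 ≤ k ≤ p.
Since 1 ≤ k ≤ p, |xz| = q-k. Pump with i = q+1: |xy^{q+1}z| = (q-k)+(q+1)k = q+qk = q(1+k), which is composite (both factors ≥ 2). So xy^{q+1}z = a^{q(1+k)} ∉ L.
This contradicts the pumping lemma, so L is not regular.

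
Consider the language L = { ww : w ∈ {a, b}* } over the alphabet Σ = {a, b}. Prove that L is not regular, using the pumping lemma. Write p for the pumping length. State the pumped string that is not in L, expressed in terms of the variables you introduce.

a^{p+k} b^p a^p b^p

Assume L is regular; let p be its pumping constant.
Take w = a^p b^p a^p b^p = uu where u = a^pb^p; then w ∈ L and |w| = 4p ≥ p.
Write w = xyz as guaranteed by the lemma, with |xy| ≤ p and y is nonempty.
Since the first p symbols of w are all a's and |xy| ≤ p, y lies entirely in the leading a-block: y = a^k for some k with 1 ≤ k ≤ p.
Pump with i = 2: xy^2z = a^{p+k} b^p a^p b^p, of length 4p+k. Suppose this equals vv. The string starts with a and ends with b, so v does too; thus the boundary between the two copies of v is a b→a transition. There is exactly one such transition, at position 2p+k, so |v| = 2p+k and |vv| = 4p+2k ≠ 4p+k since k ≥ 1. So xy^2z ∉ L.
Contradiction. Therefore L is not regular.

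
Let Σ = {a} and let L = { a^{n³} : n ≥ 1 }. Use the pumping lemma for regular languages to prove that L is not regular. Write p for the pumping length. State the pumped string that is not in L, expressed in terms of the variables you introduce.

a^{p³+k}

Toward a contradiction, assume L is regular with pumping length p.
Take w = a^{p³} ∈ L with |w| = p³ ≥ p.
Write w = xyz as guaranteed by the lemma, with |xy| ≤ p and |y| > 0.
Then y = a^k for some k with 1 ≤ k ≤ p.
Pump with i = 2: xy^2z = a^{p³+k}. Since 1 ≤ k ≤ p, p³ < p³+k ≤ p³+p < p³+3p²+3p+1 = (p+1)³, so p³+k is not a perfect cube. So xy^2z ∉ L.
This contradicts the pumping lemma, so L is not regular.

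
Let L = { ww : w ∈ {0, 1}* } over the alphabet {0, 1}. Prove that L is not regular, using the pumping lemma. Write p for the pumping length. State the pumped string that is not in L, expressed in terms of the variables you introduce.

0^{p+k} 1^p 0^p 1^p

Toward a contradiction, assume L is regular with pumping length p.
Take w = 0^p 1^p 0^p 1^p = uu where u = 0^p1^p; then w ∈ L and |w| = 4p ≥ p.
The pumping lemma gives a decomposition w = xyz where |xy| ≤ p and y is nonempty.
The first p characters of w are 0's, so xy (and hence y) consists only of 0's. Write y = 0^k, 1 ≤ k ≤ p.
Pump with i = 2: xy^2z = 0^{p+k} 1^p 0^p 1^p, of length 4p+k. Suppose this equals vv. The string starts with 0 and ends with 1, so v does too; thus the boundary between the two copies of v is a 1→0 transition. There is exactly one such transition, at position 2p+k, so |v| = 2p+k and |vv| = 4p+2k ≠ 4p+k since k ≥ 1. So xy^2z ∉ L.
Contradiction. Therefore L is not regular.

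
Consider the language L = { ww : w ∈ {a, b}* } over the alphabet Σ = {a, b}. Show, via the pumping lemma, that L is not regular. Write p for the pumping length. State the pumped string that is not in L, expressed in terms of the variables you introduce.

a^{p+k} b^p a^p b^p

Suppose for contradiction that L is regular, and let p be the pumping length.
Take w = a^p b^p a^p b^p = uu where u = a^pb^p; then w ∈ L and |w| = 4p ≥ p.
By the pumping lemma, w = xyz with |xy| ≤ p and |y| > 0.
The first p characters of w are a's, so xy (and hence y) consists only of a's. Write y = a^k, 1 ≤ k ≤ p.
Pump with i = 2: xy^2z = a^{p+k} b^p a^p b^p, of length 4p+k. Suppose this equals vv. The string starts with a and ends with b, so v does too; thus the boundary between the two copies of v is a b→a transition. There is exactly one such transition, at position 2p+k, so |v| = 2p+k and |vv| = 4p+2k ≠ 4p+k since k ≥ 1. So xy^2z ∉ L.
Contradiction. Therefore L is not regular.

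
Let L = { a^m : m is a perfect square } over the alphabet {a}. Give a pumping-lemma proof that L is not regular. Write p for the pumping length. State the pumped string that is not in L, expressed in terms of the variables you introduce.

a^{p²+k}

Suppose for contradiction that L is regular, and let p be the pumping length.
Take w = a^{p²} ∈ L with |w| = p² ≥ p.
The pumping lemma gives a decomposition w = xyz where |xy| ≤ p and |y| > 0.
Then y = a^k for some k with 1 ≤ k ≤ p.
Pump with i = 2: xy^2z = a^{p²+k}. Since 1 ≤ k ≤ p, p² < p²+k ≤ p²+p < (p+1)², so p²+k lies strictly between consecutive squares and is not a perfect square. So xy^2z ∉ L.
This contradicts the pumping lemma, so L is not regular.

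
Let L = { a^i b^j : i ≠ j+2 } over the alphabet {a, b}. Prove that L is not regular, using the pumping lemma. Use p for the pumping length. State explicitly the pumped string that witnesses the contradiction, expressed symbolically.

Assume L is regular. Let p be the pumping length given by the pumping lemma.
Choose w = a^p b^{p+p!-2}. Since p ≠ (p+p!-2)+2 = p+p!, w ∈ L; and |w| ≥ p.
By the pumping lemma, w = xyz with |xy| ≤ p and |y| ≥ 1.
Since the first p symbols of w are all a's and |xy| ≤ p, y lies entirely in the leading a-block: y = a^k for some k with 1 ≤ k ≤ p.
Since 1 ≤ k ≤ p, k divides p!; set t = 1 + p!/k. Then xy^t z has p + (p!/k)·k = p + p! copies of a. Now the a-count is p+p! and (b-count)+2 = (p+p!-2)+2 = p+p!, so i ≠ j+2 fails. So xy^t z = a^{p+p!} b^{p+p!-2} ∉ L.
Contradiction. Therefore L is not regular.

a^{p+p!} b^{p+p!-2}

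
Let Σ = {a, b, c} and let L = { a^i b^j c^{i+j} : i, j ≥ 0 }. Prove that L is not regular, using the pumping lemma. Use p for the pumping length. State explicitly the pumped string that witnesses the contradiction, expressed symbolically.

Assume L is regular; let p be its pumping constant.
Take w = a^p b^p c^{2p} ∈ L (with i=j=p, i+j=2p), |w| = 4p ≥ p.
The pumping lemma gives a decomposition w = xyz where |xy| ≤ p and |y| > 0.
Since the first p symbols of w are all a's and |xy| ≤ p, y lies entirely in the leading a-block: y = a^k for some k with 1 ≤ k ≤ p.
Consider xy^2z = a^{p+k} b^p c^{2p}. Now the a- and b-counts sum to 2p+k, but the c-count is 2p ≠ 2p+k. So xy^2z ∉ L.
This contradicts the pumping lemma, so L is not regular.

a^{p+k} b^p c^{2p}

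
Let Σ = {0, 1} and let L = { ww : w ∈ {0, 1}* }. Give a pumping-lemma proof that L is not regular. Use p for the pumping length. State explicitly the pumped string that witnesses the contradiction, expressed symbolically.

0^{p+k} 1^p 0^p 1^p

Suppose for contradiction that L is regular, and let p be the pumping length.
Take w = 0^p 1^p 0^p 1^p = uu where u = 0^p1^p; then w ∈ L and |w| = 4p ≥ p.
By the pumping lemma, w = xyz with |xy| ≤ p and y is nonempty.
Since the first p symbols of w are all 0's and |xy| ≤ p, y lies entirely in the leading 0-block: y = 0^k for some k with 1 ≤ k ≤ p.
Pump with i = 2: xy^2z = 0^{p+k} 1^p 0^p 1^p, of length 4p+k. Suppose this equals vv. The string starts with 0 and ends with 1, so v does too; thus the boundary between the two copies of v is a 1→0 transition. There is exactly one such transition, at position 2p+k, so |v| = 2p+k and |vv| = 4p+2k ≠ 4p+k since k ≥ 1. So xy^2z ∉ L.
This contradicts the pumping lemma, so L is not regular.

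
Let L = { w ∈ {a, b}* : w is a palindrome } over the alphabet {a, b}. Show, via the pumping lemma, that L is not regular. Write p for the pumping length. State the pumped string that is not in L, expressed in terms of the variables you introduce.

Toward a contradiction, assume L is regular with pumping length p.
Take w = a^p b a^p, a palindrome of length 2p+1 ≥ p.
Write w = xyz as guaranteed by the lemma, with |xy| ≤ p and |y| > 0.
Since the first p symbols of w are all a's and |xy| ≤ p, y lies entirely in the leading a-block: y = a^k for some k with 1 ≤ k ≤ p.
Pump with i = 2: xy^2z = a^{p+k} b a^p. Its reverse is a^p b a^{p+k}, which differs from xy^2z since k ≥ 1. So xy^2z is not a palindrome and xy^2z ∉ L.
This is a contradiction; hence L is not regular.

a^{p+k} b a^p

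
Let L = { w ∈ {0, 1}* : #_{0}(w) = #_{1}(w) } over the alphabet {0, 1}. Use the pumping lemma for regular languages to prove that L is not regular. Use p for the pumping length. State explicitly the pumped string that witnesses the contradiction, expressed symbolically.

0^{p+k} 1^p

Suppose for contradiction that L is regular, and let p be the pumping length.
Choose w = 0^p 1^p ∈ L with |w| = 2p ≥ p.
The pumping lemma gives a decomposition w = xyz where |xy| ≤ p and |y| > 0.
Since the first p symbols of w are all 0's and |xy| ≤ p, y lies entirely in the leading 0-block: y = 0^k for some k with 1 ≤ k ≤ p.
Pump with i = 2: xy^2z = 0^{p+k} 1^p has p+k occurrences of 0 but only p of 1. Since k ≥ 1 the counts differ, so xy^2z ∉ L.
Contradiction. Therefore L is not regular.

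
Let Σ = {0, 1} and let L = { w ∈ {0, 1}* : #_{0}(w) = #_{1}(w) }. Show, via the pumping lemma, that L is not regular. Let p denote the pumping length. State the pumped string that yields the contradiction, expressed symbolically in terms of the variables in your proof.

Suppose for contradiction that L is regular, and let p be the pumping length.
Choose w = 0^p 1^p ∈ L with |w| = 2p ≥ p.
Write w = xyz as guaranteed by the lemma, with |xy| ≤ p and |y| ≥ 1.
The first p characters of w are 0's, so xy (and hence y) consists only of 0's. Write y = 0^k, 1 ≤ k ≤ p.
Pump with i = 2: xy^2z = 0^{p+k} 1^p has p+k occurrences of 0 but only p of 1. Since k ≥ 1 the counts differ, so xy^2z ∉ L.
This contradicts the pumping lemma, so L is not regular.

0^{p+k} 1^p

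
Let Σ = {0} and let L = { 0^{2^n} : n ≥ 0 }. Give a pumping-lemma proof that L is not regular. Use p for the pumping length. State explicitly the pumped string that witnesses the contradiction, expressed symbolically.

Toward a contradiction, assume L is regular with pumping length p.
Take w = 0^{2^p} ∈ L with |w| = 2^p ≥ p.
The pumping lemma gives a decomposition w = xyz where |xy| ≤ p and y is nonempty.
Then y = 0^k for some k with 1 ≤ k ≤ p.
Pump with i = 2: xy^2z = 0^{2^p+k}. Since 1 ≤ k ≤ p < 2^p, we have 2^p < 2^p+k < 2^{p+1}, so 2^p+k is not a power of 2. So xy^2z ∉ L.
This is a contradiction; hence L is not regular.

0^{2^p+k}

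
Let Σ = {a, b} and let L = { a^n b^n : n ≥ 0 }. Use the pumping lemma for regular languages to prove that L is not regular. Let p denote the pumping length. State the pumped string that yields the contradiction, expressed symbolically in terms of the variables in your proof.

Assume L is regular; let p be its pumping constant.
Take w = a^p b^p. Then w ∈ L and |w| = 2p ≥ p.
By the pumping lemma, w = xyz with |xy| ≤ p and y is nonempty.
Since the first p symbols of w are all a's and |xy| ≤ p, y lies entirely in the leading a-block: y = a^k for some k with 1 ≤ k ≤ p.
Pump with i = 2: xy^2z = a^{p+k} b^p. For this to lie in L we would need p = p+k, which forces k = 0. But k ≥ 1, so xy^2z ∉ L.
Contradiction. Therefore L is not regular.

a^{p+k} b^p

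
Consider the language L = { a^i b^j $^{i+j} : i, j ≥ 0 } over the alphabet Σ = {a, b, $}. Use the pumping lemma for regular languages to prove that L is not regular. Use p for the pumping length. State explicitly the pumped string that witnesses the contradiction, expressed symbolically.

a^{p+k} b^p $^{2p}

Assume L is regular. Let p be the pumping length given by the pumping lemma.
Take w = a^p b^p $^{2p} ∈ L (with i=j=p, i+j=2p), |w| = 4p ≥ p.
The pumping lemma gives a decomposition w = xyz where |xy| ≤ p and |y| ≥ 1.
Since the first p symbols of w are all a's and |xy| ≤ p, y lies entirely in the leading a-block: y = a^k for some k with 1 ≤ k ≤ p.
Consider xy^2z = a^{p+k} b^p $^{2p}. Now the a- and b-counts sum to 2p+k, but the $-count is 2p ≠ 2p+k. So xy^2z ∉ L.
Contradiction. Therefore L is not regular.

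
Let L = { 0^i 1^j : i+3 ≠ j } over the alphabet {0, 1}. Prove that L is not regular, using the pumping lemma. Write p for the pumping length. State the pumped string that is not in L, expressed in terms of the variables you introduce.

0^{p+p!} 1^{p+p!+3}

Assume L is regular. Let p be the pumping length given by the pumping lemma.
Choose w = 0^p 1^{p+p!+3}. Since p ≠ (p+p!+3)-3 = p+p!, w ∈ L; and |w| ≥ p.
Write w = xyz as guaranteed by the lemma, with |xy| ≤ p and |y| ≥ 1.
The first p characters of w are 0's, so xy (and hence y) consists only of 0's. Write y = 0^k, 1 ≤ k ≤ p.
Since 1 ≤ k ≤ p, k divides p!; set t = 1 + p!/k. Then xy^t z has p + (p!/k)·k = p + p! copies of 0. Now the 0-count is p+p! and (1-count)-3 = (p+p!+3)-3 = p+p!, so i+3 ≠ j fails. So xy^t z = 0^{p+p!} 1^{p+p!+3} ∉ L.
This contradicts the pumping lemma, so L is not regular.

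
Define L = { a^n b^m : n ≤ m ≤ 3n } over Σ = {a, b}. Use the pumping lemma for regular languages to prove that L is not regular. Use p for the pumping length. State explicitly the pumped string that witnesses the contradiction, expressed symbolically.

Assume L is regular. Let p be the pumping length given by the pumping lemma.
Take w = a^p b^p ∈ L (since p ≤ p ≤ 3p), with |w| = 2p ≥ p.
By the pumping lemma, w = xyz with |xy| ≤ p and |y| > 0.
The first p characters of w are a's, so xy (and hence y) consists only of a's. Write y = a^k, 1 ≤ k ≤ p.
Pump with i = 2: xy^2z = a^{p+k} b^p. Now n = p+k > p = m, so the condition n ≤ m fails. Thus xy^2z ∉ L.
Contradiction. Therefore L is not regular.

a^{p+k} b^p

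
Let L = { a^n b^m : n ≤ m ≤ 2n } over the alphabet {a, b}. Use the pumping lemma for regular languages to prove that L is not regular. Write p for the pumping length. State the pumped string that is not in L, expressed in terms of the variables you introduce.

a^{p+k} b^p

Assume L is regular; let p be its pumping constant.
Take w = a^p b^p ∈ L (since p ≤ p ≤ 2p), with |w| = 2p ≥ p.
The pumping lemma gives a decomposition w = xyz where |xy| ≤ p and y is nonempty.
The first p characters of w are a's, so xy (and hence y) consists only of a's. Write y = a^k, 1 ≤ k ≤ p.
Pump with i = 2: xy^2z = a^{p+k} b^p. Now n = p+k > p = m, so the condition n ≤ m fails. Thus xy^2z ∉ L.
This is a contradiction; hence L is not regular.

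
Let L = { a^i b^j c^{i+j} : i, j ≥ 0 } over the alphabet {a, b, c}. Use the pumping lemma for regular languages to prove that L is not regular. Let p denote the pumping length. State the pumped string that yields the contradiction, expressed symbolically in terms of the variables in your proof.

Assume L is regular; let p be its pumping constant.
Take w = a^p b^p c^{2p} ∈ L (with i=j=p, i+j=2p), |w| = 4p ≥ p.
Write w = xyz as guaranteed by the lemma, with |xy| ≤ p and |y| ≥ 1.
Since the first p symbols of w are all a's and |xy| ≤ p, y lies entirely in the leading a-block: y = a^k for some k with 1 ≤ k ≤ p.
Consider xy^2z = a^{p+k} b^p c^{2p}. Now the a- and b-counts sum to 2p+k, but the c-count is 2p ≠ 2p+k. So xy^2z ∉ L.
Contradiction. Therefore L is not regular.

a^{p+k} b^p c^{2p}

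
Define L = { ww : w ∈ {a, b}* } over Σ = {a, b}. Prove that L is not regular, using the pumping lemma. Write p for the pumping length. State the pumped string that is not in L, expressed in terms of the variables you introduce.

Toward a contradiction, assume L is regular with pumping length p.
Take w = a^p b^p a^p b^p = uu where u = a^pb^p; then w ∈ L and |w| = 4p ≥ p.
Write w = xyz as guaranteed by the lemma, with |xy| ≤ p and |y| > 0.
The first p characters of w are a's, so xy (and hence y) consists only of a's. Write y = a^k, 1 ≤ k ≤ p.
Pump with i = 2: xy^2z = a^{p+k} b^p a^p b^p, of length 4p+k. Suppose this equals vv. The string starts with a and ends with b, so v does too; thus the boundary between the two copies of v is a b→a transition. There is exactly one such transition, at position 2p+k, so |v| = 2p+k and |vv| = 4p+2k ≠ 4p+k since k ≥ 1. So xy^2z ∉ L.
This contradicts the pumping lemma, so L is not regular.

a^{p+k} b^p a^p b^p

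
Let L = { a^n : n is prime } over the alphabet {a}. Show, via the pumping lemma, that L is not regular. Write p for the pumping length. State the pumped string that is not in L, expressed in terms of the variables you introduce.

a^{q(1+k)}

Suppose for contradiction that L is regular, and let p be the pumping length.
Let q be a prime with q ≥ p+2 (infinitely many primes exist), and take w = a^q ∈ L with |w| = q ≥ p.
Write w = xyz as guaranteed by the lemma, with |xy| ≤ p and |y| > 0.
Then y = a^k for some k with 1 ≤ k ≤ p.
Since 1 ≤ k ≤ p, |xz| = q-k. Pump with i = q+1: |xy^{q+1}z| = (q-k)+(q+1)k = q+qk = q(1+k), which is composite (both factors ≥ 2). So xy^{q+1}z = a^{q(1+k)} ∉ L.
This contradicts the pumping lemma, so L is not regular.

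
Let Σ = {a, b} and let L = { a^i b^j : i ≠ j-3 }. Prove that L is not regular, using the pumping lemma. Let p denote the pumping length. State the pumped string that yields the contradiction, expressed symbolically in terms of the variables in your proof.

a^{p+p!} b^{p+p!+3}

Suppose for contradiction that L is regular, and let p be the pumping length.
Choose w = a^p b^{p+p!+3}. Since p ≠ (p+p!+3)-3 = p+p!, w ∈ L; and |w| ≥ p.
By the pumping lemma, w = xyz with |xy| ≤ p and |y| ≥ 1.
Because |xy| ≤ p and w begins with p copies of a, we have y = a^k with 1 ≤ k ≤ p.
Since 1 ≤ k ≤ p, k divides p!; set t = 1 + p!/k. Then xy^t z has p + (p!/k)·k = p + p! copies of a. Now the a-count is p+p! and (b-count)-3 = (p+p!+3)-3 = p+p!, so i ≠ j-3 fails. So xy^t z = a^{p+p!} b^{p+p!+3} ∉ L.
This is a contradiction; hence L is not regular.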